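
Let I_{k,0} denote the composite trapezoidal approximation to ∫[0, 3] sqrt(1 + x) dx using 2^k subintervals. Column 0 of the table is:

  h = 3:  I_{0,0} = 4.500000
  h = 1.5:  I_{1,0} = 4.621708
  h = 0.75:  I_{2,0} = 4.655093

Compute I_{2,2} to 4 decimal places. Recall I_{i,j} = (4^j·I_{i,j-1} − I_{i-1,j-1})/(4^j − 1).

Richardson extrapolation on the trapezoidal column (denominator 4−1=3):
I_{1,1} = (4·4.621708 − 4.500000) / 3 = 4.662277
I_{2,1} = (4·4.655093 − 4.621708) / 3 = 4.666221
I_{2,2} = 4.666221 + (4.666221 − 4.662277)/15 = 4.666484

4.6665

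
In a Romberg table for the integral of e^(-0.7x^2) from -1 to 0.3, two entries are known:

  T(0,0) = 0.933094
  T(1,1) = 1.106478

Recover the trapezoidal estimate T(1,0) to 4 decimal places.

1.0631

From T(1,1) = (4·T(1,0) − T(0,0))/3, solve for T(1,0):
4·T(1,0) = 3·1.106478 + 0.933094 = 4.252528
T(1,0) = 1.063132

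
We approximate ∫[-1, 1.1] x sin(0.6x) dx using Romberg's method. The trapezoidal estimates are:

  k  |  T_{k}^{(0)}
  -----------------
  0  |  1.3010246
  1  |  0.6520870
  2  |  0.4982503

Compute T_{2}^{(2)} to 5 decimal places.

Richardson extrapolation on the trapezoidal column (denominator 4−1=3):
T_{1}^{(1)} = (4·0.6520870 − 1.3010246) / 3 = 0.4357745
T_{2}^{(1)} = (4·0.4982503 − 0.6520870) / 3 = 0.4469714
T_{2}^{(2)} = (16·0.4469714 − 0.4357745) / 15 = 0.4477179

0.44772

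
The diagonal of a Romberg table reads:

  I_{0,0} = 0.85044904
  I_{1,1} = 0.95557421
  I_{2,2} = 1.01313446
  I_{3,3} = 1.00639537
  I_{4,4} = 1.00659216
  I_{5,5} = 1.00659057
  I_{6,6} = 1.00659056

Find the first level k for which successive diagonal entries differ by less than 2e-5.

|I_{1,1} − I_{0,0}| = 0.10512517 ≥ 2e-5
|I_{2,2} − I_{1,1}| = 0.05756025 ≥ 2e-5
|I_{3,3} − I_{2,2}| = 0.00673909 ≥ 2e-5
|I_{4,4} − I_{3,3}| = 0.00019679 ≥ 2e-5
|I_{5,5} − I_{4,4}| = 0.00000159 < 2e-5

k = 5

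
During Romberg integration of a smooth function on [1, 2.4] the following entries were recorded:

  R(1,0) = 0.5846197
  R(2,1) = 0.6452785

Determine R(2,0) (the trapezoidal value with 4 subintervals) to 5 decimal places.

From R(2,1) = (4·R(2,0) − R(1,0))/3, solve for R(2,0):
4·R(2,0) = 3·0.6452785 + 0.5846197 = 2.5204552
R(2,0) = 0.6301138

0.63011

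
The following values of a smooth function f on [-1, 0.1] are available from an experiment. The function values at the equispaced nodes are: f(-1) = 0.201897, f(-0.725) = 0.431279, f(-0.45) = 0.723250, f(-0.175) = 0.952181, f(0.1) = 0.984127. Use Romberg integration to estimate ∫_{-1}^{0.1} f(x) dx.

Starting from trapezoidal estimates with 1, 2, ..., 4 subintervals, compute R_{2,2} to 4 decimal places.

0.7486

R_{0,0} (trapezoid, 1 panel, h=1.1000): 0.652313
R_{1,0} (trapezoid, 2 panels, h=0.5500): 0.723944
R_{2,0} (trapezoid, 4 panels, h=0.2750): 0.742424
R_{1,1} = 0.723944 + (0.723944 − 0.652313)/3 = 0.747821
R_{2,1} = 0.742424 + (0.742424 − 0.723944)/3 = 0.748584
R_{2,2} = 0.748584 + (0.748584 − 0.747821)/15 = 0.748635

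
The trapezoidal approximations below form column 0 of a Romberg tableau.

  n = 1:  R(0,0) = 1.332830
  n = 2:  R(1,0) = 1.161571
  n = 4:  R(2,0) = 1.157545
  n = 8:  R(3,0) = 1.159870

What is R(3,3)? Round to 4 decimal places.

Richardson extrapolation on the trapezoidal column (denominator 4−1=3):
R(1,1) = (4·1.161571 − 1.332830) / 3 = 1.104485
R(2,1) = 1.157545 + (1.157545 − 1.161571)/3 = 1.156203
R(3,1) = 1.159870 + (1.159870 − 1.157545)/3 = 1.160645
R(2,2) = (16·1.156203 − 1.104485) / 15 = 1.159651
R(3,2) = (16·1.160645 − 1.156203) / 15 = 1.160941
R(3,3) = (64·1.160941 − 1.159651) / 63 = 1.160961
(Column j=1 coincides with Simpson's rule on the same nodes.)

1.1610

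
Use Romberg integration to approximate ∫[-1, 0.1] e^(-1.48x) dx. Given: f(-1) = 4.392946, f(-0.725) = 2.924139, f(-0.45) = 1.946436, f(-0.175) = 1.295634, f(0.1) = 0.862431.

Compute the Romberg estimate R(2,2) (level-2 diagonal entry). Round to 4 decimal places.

R(0,0) (trapezoid, 1 panel, h=1.1000): 2.890457
R(1,0) (trapezoid, 2 panels, h=0.5500): 2.515768
R(2,0) (trapezoid, 4 panels, h=0.2750): 2.418322
R(1,1) = 2.515768 + (2.515768 − 2.890457)/3 = 2.390872
R(2,1) = 2.418322 + (2.418322 − 2.515768)/3 = 2.385840
R(2,2) = 2.385840 + (2.385840 − 2.390872)/15 = 2.385505

2.3855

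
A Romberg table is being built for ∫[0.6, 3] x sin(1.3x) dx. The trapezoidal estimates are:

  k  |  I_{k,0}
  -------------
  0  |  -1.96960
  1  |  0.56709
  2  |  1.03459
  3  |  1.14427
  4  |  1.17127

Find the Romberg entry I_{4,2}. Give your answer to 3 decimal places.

1.180

Richardson extrapolation on the trapezoidal column (denominator 4−1=3):
I_{3,1} = (4·1.14427 − 1.03459) / 3 = 1.18083
I_{4,1} = (4·1.17127 − 1.14427) / 3 = 1.18027
I_{4,2} = 1.18027 + (1.18027 − 1.18083)/15 = 1.18023
(Column j=1 coincides with Simpson's rule on the same nodes.)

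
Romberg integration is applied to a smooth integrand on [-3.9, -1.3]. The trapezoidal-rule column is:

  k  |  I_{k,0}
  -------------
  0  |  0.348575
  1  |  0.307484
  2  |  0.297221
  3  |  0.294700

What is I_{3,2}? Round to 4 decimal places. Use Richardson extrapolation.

0.2939

Richardson extrapolation on the trapezoidal column (denominator 4−1=3):
I_{2,1} = 0.297221 + (0.297221 − 0.307484)/3 = 0.293800
I_{3,1} = 0.294700 + (0.294700 − 0.297221)/3 = 0.293860
I_{3,2} = (16·0.293860 − 0.293800) / 15 = 0.293864
(Column j=1 coincides with Simpson's rule on the same nodes.)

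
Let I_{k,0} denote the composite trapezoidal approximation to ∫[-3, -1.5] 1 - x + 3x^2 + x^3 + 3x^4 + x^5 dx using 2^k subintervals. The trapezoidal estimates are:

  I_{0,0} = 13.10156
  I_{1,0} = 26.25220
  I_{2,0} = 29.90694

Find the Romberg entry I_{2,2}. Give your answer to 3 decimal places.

31.158

Richardson extrapolation on the trapezoidal column (denominator 4−1=3):
I_{1,1} = 26.25220 + (26.25220 − 13.10156)/3 = 30.63575
I_{2,1} = (4·29.90694 − 26.25220) / 3 = 31.12519
I_{2,2} = (16·31.12519 − 30.63575) / 15 = 31.15782
(Column j=1 coincides with Simpson's rule on the same nodes.)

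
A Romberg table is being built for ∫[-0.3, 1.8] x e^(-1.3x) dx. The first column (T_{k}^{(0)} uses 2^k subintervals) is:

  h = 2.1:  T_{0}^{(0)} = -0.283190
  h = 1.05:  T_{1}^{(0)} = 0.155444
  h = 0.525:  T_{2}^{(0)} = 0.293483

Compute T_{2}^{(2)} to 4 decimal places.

0.3420

T_{1}^{(1)} = 0.155444 + (0.155444 − (-0.283190))/3 = 0.301655
T_{2}^{(1)} = 0.293483 + (0.293483 − 0.155444)/3 = 0.339496
T_{2}^{(2)} = (16·0.339496 − 0.301655) / 15 = 0.342019
(Column j=1 coincides with Simpson's rule on the same nodes.)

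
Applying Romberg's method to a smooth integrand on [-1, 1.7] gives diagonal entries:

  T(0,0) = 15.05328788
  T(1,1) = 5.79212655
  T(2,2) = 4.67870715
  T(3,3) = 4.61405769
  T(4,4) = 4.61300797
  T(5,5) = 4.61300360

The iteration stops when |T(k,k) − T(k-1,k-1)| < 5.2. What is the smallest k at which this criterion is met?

k = 2

|T(1,1) − T(0,0)| = 9.26116133 ≥ 5.2
|T(2,2) − T(1,1)| = 1.11341940 < 5.2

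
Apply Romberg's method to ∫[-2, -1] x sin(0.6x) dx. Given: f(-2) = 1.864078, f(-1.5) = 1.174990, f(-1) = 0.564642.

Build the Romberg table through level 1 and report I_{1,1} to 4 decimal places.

I_{0,0} (trapezoid, 1 panel, h=1.0000): 1.214360
I_{1,0} (trapezoid, 2 panels, h=0.5000): 1.194675
I_{1,1} = 1.194675 + (1.194675 − 1.214360)/3 = 1.188113

1.1881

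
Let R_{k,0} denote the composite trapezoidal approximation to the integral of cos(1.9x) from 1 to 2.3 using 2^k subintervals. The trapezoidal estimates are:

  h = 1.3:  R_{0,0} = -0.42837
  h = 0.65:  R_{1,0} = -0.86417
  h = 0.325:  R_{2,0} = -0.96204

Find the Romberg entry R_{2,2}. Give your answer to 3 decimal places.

-0.994

R_{1,1} = -0.86417 + (-0.86417 − (-0.42837))/3 = -1.00944
R_{2,1} = (4·(-0.96204) − (-0.86417)) / 3 = -0.99466
R_{2,2} = -0.99466 + (-0.99466 − (-1.00944))/15 = -0.99367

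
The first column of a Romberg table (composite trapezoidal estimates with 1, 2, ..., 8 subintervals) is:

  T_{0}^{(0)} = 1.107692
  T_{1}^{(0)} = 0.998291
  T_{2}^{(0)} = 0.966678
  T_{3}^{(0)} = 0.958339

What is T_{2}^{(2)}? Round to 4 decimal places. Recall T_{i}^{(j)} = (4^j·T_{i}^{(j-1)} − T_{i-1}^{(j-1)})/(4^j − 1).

0.9558

Richardson extrapolation on the trapezoidal column (denominator 4−1=3):
T_{1}^{(1)} = 0.998291 + (0.998291 − 1.107692)/3 = 0.961824
T_{2}^{(1)} = 0.966678 + (0.966678 − 0.998291)/3 = 0.956140
T_{2}^{(2)} = (16·0.956140 − 0.961824) / 15 = 0.955761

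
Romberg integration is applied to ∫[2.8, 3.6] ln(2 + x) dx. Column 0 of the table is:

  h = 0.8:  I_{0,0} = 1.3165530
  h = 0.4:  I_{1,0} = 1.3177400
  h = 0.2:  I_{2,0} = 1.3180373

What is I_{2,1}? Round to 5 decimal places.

Richardson extrapolation on the trapezoidal column (denominator 4−1=3):
I_{2,1} = (4·1.3180373 − 1.3177400) / 3 = 1.3181364

1.31814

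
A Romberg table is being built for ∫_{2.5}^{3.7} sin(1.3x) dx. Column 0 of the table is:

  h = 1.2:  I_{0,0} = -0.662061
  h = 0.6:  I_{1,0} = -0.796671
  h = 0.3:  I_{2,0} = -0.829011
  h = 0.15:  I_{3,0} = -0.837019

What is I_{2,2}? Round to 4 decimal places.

Richardson extrapolation on the trapezoidal column (denominator 4−1=3):
I_{1,1} = (4·(-0.796671) − (-0.662061)) / 3 = -0.841541
I_{2,1} = (4·(-0.829011) − (-0.796671)) / 3 = -0.839791
I_{2,2} = (16·(-0.839791) − (-0.841541)) / 15 = -0.839674

-0.8397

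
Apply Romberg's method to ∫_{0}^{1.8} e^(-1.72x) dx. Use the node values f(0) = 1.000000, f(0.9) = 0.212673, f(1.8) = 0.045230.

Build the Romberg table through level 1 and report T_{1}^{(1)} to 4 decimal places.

0.5688

T_{0}^{(0)} (trapezoid, 1 panel, h=1.8000): 0.940707
T_{1}^{(0)} (trapezoid, 2 panels, h=0.9000): 0.661759
T_{1}^{(1)} = 0.661759 + (0.661759 − 0.940707)/3 = 0.568776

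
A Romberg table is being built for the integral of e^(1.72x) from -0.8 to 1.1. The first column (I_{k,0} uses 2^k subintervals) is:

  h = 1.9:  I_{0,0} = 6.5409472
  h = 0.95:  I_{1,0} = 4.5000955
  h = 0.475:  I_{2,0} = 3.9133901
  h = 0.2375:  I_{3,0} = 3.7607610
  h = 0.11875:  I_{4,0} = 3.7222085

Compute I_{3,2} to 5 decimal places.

3.70936

I_{2,1} = (4·3.9133901 − 4.5000955) / 3 = 3.7178216
I_{3,1} = 3.7607610 + (3.7607610 − 3.9133901)/3 = 3.7098846
I_{3,2} = 3.7098846 + (3.7098846 − 3.7178216)/15 = 3.7093555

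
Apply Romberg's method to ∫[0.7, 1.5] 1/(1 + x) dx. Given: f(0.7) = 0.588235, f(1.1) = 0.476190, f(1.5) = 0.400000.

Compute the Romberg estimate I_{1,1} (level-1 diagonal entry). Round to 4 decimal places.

0.3857

I_{0,0} (trapezoid, 1 panel, h=0.8000): 0.395294
I_{1,0} (trapezoid, 2 panels, h=0.4000): 0.388123
I_{1,1} = 0.388123 + (0.388123 − 0.395294)/3 = 0.385733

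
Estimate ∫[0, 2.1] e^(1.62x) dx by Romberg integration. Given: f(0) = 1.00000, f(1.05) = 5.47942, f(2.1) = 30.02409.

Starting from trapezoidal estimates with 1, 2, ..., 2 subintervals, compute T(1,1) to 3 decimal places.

18.530

T(0,0) (trapezoid, 1 panel, h=2.1000): 32.57529
T(1,0) (trapezoid, 2 panels, h=1.0500): 22.04104
T(1,1) = 22.04104 + (22.04104 − 32.57529)/3 = 18.52962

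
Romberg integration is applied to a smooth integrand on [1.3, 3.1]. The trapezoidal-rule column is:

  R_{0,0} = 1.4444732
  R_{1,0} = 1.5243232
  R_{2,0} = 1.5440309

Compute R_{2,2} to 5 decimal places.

R_{1,1} = (4·1.5243232 − 1.4444732) / 3 = 1.5509399
R_{2,1} = 1.5440309 + (1.5440309 − 1.5243232)/3 = 1.5506001
R_{2,2} = (16·1.5506001 − 1.5509399) / 15 = 1.5505774

1.55058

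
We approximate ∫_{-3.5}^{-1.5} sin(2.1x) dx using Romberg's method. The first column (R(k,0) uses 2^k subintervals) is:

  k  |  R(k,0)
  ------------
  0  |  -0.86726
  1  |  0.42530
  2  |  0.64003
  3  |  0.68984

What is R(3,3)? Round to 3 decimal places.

Richardson extrapolation on the trapezoidal column (denominator 4−1=3):
R(1,1) = 0.42530 + (0.42530 − (-0.86726))/3 = 0.85615
R(2,1) = (4·0.64003 − 0.42530) / 3 = 0.71161
R(3,1) = (4·0.68984 − 0.64003) / 3 = 0.70644
R(2,2) = (16·0.71161 − 0.85615) / 15 = 0.70197
R(3,2) = (16·0.70644 − 0.71161) / 15 = 0.70610
R(3,3) = (64·0.70610 − 0.70197) / 63 = 0.70617

0.706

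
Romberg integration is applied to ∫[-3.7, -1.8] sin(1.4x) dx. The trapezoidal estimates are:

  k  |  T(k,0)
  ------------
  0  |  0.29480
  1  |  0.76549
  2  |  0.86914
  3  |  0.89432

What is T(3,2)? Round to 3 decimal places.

T(2,1) = 0.86914 + (0.86914 − 0.76549)/3 = 0.90369
T(3,1) = 0.89432 + (0.89432 − 0.86914)/3 = 0.90271
T(3,2) = (16·0.90271 − 0.90369) / 15 = 0.90264

0.903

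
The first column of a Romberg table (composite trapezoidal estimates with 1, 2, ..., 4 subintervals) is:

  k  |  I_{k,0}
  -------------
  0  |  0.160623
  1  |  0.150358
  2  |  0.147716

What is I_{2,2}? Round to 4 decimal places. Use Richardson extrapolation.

0.1468

I_{1,1} = (4·0.150358 − 0.160623) / 3 = 0.146936
I_{2,1} = (4·0.147716 − 0.150358) / 3 = 0.146835
I_{2,2} = 0.146835 + (0.146835 − 0.146936)/15 = 0.146828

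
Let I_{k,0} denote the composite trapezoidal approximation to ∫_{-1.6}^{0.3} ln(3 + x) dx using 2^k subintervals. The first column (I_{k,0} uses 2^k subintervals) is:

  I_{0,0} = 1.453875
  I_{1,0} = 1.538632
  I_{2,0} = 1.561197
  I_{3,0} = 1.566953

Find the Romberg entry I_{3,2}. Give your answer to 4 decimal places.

1.5689

I_{2,1} = 1.561197 + (1.561197 − 1.538632)/3 = 1.568719
I_{3,1} = 1.566953 + (1.566953 − 1.561197)/3 = 1.568872
I_{3,2} = 1.568872 + (1.568872 − 1.568719)/15 = 1.568882
(Column j=1 coincides with Simpson's rule on the same nodes.)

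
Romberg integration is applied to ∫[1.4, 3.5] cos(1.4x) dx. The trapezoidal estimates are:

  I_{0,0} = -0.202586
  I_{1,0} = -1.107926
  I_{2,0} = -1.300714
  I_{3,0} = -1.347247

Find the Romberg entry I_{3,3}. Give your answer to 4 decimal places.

-1.3626

Richardson extrapolation on the trapezoidal column (denominator 4−1=3):
I_{1,1} = -1.107926 + (-1.107926 − (-0.202586))/3 = -1.409706
I_{2,1} = (4·(-1.300714) − (-1.107926)) / 3 = -1.364977
I_{3,1} = -1.347247 + (-1.347247 − (-1.300714))/3 = -1.362758
I_{2,2} = -1.364977 + (-1.364977 − (-1.409706))/15 = -1.361995
I_{3,2} = (16·(-1.362758) − (-1.364977)) / 15 = -1.362610
I_{3,3} = -1.362610 + (-1.362610 − (-1.361995))/63 = -1.362620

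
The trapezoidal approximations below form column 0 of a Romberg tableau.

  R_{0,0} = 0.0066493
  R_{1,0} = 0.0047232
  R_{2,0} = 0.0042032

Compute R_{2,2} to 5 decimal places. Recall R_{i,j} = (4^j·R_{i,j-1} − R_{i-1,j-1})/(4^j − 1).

Richardson extrapolation on the trapezoidal column (denominator 4−1=3):
R_{1,1} = (4·0.0047232 − 0.0066493) / 3 = 0.0040812
R_{2,1} = (4·0.0042032 − 0.0047232) / 3 = 0.0040299
R_{2,2} = 0.0040299 + (0.0040299 − 0.0040812)/15 = 0.0040265
(Column j=1 coincides with Simpson's rule on the same nodes.)

0.00403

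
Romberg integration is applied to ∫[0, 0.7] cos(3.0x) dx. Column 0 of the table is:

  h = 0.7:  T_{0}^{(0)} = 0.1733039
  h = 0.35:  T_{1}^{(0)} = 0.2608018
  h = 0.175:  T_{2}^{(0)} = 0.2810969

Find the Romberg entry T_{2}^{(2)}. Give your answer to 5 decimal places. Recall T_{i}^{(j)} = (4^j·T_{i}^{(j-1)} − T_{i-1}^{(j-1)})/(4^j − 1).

T_{1}^{(1)} = 0.2608018 + (0.2608018 − 0.1733039)/3 = 0.2899678
T_{2}^{(1)} = 0.2810969 + (0.2810969 − 0.2608018)/3 = 0.2878619
T_{2}^{(2)} = (16·0.2878619 − 0.2899678) / 15 = 0.2877215

0.28772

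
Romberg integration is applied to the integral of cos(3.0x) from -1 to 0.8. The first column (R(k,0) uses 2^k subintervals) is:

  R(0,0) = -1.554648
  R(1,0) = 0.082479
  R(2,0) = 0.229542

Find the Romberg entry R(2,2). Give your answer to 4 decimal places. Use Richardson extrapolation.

Richardson extrapolation on the trapezoidal column (denominator 4−1=3):
R(1,1) = (4·0.082479 − (-1.554648)) / 3 = 0.628188
R(2,1) = (4·0.229542 − 0.082479) / 3 = 0.278563
R(2,2) = 0.278563 + (0.278563 − 0.628188)/15 = 0.255255

0.2553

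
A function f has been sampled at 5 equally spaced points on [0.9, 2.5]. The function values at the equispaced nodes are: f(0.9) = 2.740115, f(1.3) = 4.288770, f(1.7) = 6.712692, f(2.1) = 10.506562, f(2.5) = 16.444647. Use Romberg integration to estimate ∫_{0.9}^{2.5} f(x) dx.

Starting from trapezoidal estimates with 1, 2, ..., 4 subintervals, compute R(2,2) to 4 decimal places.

R(0,0) (trapezoid, 1 panel, h=1.6000): 15.347810
R(1,0) (trapezoid, 2 panels, h=0.8000): 13.044058
R(2,0) (trapezoid, 4 panels, h=0.4000): 12.440162
R(1,1) = 13.044058 + (13.044058 − 15.347810)/3 = 12.276141
R(2,1) = 12.440162 + (12.440162 − 13.044058)/3 = 12.238863
R(2,2) = 12.238863 + (12.238863 − 12.276141)/15 = 12.236378

12.2364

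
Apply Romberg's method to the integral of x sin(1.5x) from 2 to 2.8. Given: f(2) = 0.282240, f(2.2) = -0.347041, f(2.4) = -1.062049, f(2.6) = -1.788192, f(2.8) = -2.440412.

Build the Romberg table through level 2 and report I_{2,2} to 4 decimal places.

-0.8549

I_{0,0} (trapezoid, 1 panel, h=0.8000): -0.863269
I_{1,0} (trapezoid, 2 panels, h=0.4000): -0.856454
I_{2,0} (trapezoid, 4 panels, h=0.2000): -0.855274
I_{1,1} = -0.856454 + (-0.856454 − (-0.863269))/3 = -0.854182
I_{2,1} = -0.855274 + (-0.855274 − (-0.856454))/3 = -0.854881
I_{2,2} = -0.854881 + (-0.854881 − (-0.854182))/15 = -0.854928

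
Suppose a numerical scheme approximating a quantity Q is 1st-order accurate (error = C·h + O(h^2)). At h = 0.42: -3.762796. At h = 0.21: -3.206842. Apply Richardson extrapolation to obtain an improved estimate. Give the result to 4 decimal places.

-2.6509

The leading error scales as h; refining by a factor of 2 reduces it by 2^1 = 2.
Extrapolated value = (2·A(h/2) − A(h)) / (2 − 1)
= (2·(-3.206842) − (-3.762796)) / 1
= -2.650888 / 1 = -2.650888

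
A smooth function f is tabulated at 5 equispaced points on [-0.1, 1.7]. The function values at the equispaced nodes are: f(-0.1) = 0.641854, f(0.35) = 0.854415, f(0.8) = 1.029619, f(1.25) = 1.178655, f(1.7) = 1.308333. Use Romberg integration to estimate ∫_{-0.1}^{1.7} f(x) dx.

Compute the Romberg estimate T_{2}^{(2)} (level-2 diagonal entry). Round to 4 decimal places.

1.8213

T_{0}^{(0)} (trapezoid, 1 panel, h=1.8000): 1.755168
T_{1}^{(0)} (trapezoid, 2 panels, h=0.9000): 1.804241
T_{2}^{(0)} (trapezoid, 4 panels, h=0.4500): 1.817002
T_{1}^{(1)} = 1.804241 + (1.804241 − 1.755168)/3 = 1.820599
T_{2}^{(1)} = 1.817002 + (1.817002 − 1.804241)/3 = 1.821256
T_{2}^{(2)} = 1.821256 + (1.821256 − 1.820599)/15 = 1.821300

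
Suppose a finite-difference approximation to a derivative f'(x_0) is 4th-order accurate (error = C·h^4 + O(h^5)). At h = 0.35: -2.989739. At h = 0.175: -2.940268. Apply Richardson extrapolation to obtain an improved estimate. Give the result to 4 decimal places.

The leading error scales as h^4; refining by a factor of 2 reduces it by 2^4 = 16.
Extrapolated value = (16·A(h/2) − A(h)) / (16 − 1)
= (16·(-2.940268) − (-2.989739)) / 15
= -44.054549 / 15 = -2.936970

-2.9370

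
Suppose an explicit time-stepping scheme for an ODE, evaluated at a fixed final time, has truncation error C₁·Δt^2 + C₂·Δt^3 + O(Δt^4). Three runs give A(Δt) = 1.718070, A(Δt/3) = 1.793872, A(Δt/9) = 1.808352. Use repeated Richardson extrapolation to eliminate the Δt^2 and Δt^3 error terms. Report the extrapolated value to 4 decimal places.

1.8104

First eliminate the Δt^2 term (factor 3^2 = 9):
  B₁ = (9·1.793872 − 1.718070)/8 = 1.803347
  B₂ = (9·1.808352 − 1.793872)/8 = 1.810162
Then eliminate the Δt^3 term (factor 3^3 = 27):
  (27·1.810162 − 1.803347)/26 = 1.810424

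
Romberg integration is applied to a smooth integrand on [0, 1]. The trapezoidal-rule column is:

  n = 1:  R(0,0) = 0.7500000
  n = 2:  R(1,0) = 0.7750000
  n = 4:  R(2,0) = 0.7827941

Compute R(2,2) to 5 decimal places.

R(1,1) = 0.7750000 + (0.7750000 − 0.7500000)/3 = 0.7833333
R(2,1) = 0.7827941 + (0.7827941 − 0.7750000)/3 = 0.7853921
R(2,2) = 0.7853921 + (0.7853921 − 0.7833333)/15 = 0.7855294
(Column j=1 coincides with Simpson's rule on the same nodes.)

0.78553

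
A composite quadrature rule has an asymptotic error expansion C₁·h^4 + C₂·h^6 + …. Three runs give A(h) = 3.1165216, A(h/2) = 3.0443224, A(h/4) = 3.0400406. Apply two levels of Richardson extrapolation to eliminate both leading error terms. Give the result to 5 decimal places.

First eliminate the h^4 term (factor 2^4 = 16):
  B₁ = (16·3.0443224 − 3.1165216)/15 = 3.0395091
  B₂ = (16·3.0400406 − 3.0443224)/15 = 3.0397551
Then eliminate the h^6 term (factor 2^6 = 64):
  (64·3.0397551 − 3.0395091)/63 = 3.0397590

3.03976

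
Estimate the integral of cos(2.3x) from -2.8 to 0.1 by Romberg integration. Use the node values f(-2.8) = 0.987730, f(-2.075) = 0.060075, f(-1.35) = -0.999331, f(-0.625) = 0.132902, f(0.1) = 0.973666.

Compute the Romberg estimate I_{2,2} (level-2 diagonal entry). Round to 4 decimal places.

0.2550

I_{0,0} (trapezoid, 1 panel, h=2.9000): 2.844024
I_{1,0} (trapezoid, 2 panels, h=1.4500): -0.027018
I_{2,0} (trapezoid, 4 panels, h=0.7250): 0.126399
I_{1,1} = -0.027018 + (-0.027018 − 2.844024)/3 = -0.984032
I_{2,1} = 0.126399 + (0.126399 − (-0.027018))/3 = 0.177538
I_{2,2} = 0.177538 + (0.177538 − (-0.984032))/15 = 0.254976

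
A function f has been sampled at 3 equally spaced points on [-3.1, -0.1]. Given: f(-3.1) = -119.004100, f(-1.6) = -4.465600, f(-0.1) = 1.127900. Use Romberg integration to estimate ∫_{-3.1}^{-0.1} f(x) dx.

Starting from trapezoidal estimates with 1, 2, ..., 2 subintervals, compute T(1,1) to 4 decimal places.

-67.8693

T(0,0) (trapezoid, 1 panel, h=3.0000): -176.814300
T(1,0) (trapezoid, 2 panels, h=1.5000): -95.105550
T(1,1) = -95.105550 + (-95.105550 − (-176.814300))/3 = -67.869300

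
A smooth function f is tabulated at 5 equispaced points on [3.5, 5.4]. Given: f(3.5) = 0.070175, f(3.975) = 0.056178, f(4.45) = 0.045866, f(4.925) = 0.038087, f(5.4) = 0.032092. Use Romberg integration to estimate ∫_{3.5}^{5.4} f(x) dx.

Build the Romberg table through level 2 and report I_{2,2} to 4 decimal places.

0.0904

I_{0,0} (trapezoid, 1 panel, h=1.9000): 0.097154
I_{1,0} (trapezoid, 2 panels, h=0.9500): 0.092150
I_{2,0} (trapezoid, 4 panels, h=0.4750): 0.090851
I_{1,1} = 0.092150 + (0.092150 − 0.097154)/3 = 0.090482
I_{2,1} = 0.090851 + (0.090851 − 0.092150)/3 = 0.090418
I_{2,2} = 0.090418 + (0.090418 − 0.090482)/15 = 0.090414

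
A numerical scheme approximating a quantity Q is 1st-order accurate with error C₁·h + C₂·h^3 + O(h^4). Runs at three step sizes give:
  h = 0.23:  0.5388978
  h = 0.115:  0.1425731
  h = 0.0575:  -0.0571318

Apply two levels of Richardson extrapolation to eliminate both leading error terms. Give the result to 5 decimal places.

-0.25728

First eliminate the h term (factor 2^1 = 2):
  B₁ = (2·0.1425731 − 0.5388978)/1 = -0.2537516
  B₂ = (2·(-0.0571318) − 0.1425731)/1 = -0.2568367
Then eliminate the h^3 term (factor 2^3 = 8):
  (8·(-0.2568367) − (-0.2537516))/7 = -0.2572774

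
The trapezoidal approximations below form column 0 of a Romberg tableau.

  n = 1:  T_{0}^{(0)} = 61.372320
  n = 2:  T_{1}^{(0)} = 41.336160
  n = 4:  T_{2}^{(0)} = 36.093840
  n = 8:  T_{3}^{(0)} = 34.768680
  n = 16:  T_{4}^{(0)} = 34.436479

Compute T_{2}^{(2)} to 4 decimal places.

Richardson extrapolation on the trapezoidal column (denominator 4−1=3):
T_{1}^{(1)} = (4·41.336160 − 61.372320) / 3 = 34.657440
T_{2}^{(1)} = 36.093840 + (36.093840 − 41.336160)/3 = 34.346400
T_{2}^{(2)} = 34.346400 + (34.346400 − 34.657440)/15 = 34.325664

34.3257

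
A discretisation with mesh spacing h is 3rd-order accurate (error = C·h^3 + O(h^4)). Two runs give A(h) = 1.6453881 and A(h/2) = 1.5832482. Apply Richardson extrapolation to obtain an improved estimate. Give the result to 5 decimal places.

1.57437

The leading error scales as h^3; refining by a factor of 2 reduces it by 2^3 = 8.
Extrapolated value = (8·A(h/2) − A(h)) / (8 − 1)
= (8·1.5832482 − 1.6453881) / 7
= 11.0205975 / 7 = 1.5743711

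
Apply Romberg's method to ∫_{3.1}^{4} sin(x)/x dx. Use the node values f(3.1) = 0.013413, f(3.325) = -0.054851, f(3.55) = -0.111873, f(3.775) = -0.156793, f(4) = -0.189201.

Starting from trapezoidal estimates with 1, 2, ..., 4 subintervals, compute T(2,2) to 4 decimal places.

T(0,0) (trapezoid, 1 panel, h=0.9000): -0.079105
T(1,0) (trapezoid, 2 panels, h=0.4500): -0.089895
T(2,0) (trapezoid, 4 panels, h=0.2250): -0.092567
T(1,1) = -0.089895 + (-0.089895 − (-0.079105))/3 = -0.093492
T(2,1) = -0.092567 + (-0.092567 − (-0.089895))/3 = -0.093458
T(2,2) = -0.093458 + (-0.093458 − (-0.093492))/15 = -0.093456

-0.0935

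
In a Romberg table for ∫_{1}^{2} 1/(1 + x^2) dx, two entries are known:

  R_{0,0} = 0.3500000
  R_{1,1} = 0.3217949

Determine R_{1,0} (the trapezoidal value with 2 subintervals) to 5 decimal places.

From R_{1,1} = (4·R_{1,0} − R_{0,0})/3, solve for R_{1,0}:
4·R_{1,0} = 3·0.3217949 + 0.3500000 = 1.3153847
R_{1,0} = 0.3288462

0.32885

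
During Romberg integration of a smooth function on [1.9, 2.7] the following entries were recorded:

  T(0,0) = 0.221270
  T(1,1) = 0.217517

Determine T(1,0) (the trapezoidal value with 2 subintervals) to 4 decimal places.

0.2185

From T(1,1) = (4·T(1,0) − T(0,0))/3, solve for T(1,0):
4·T(1,0) = 3·0.217517 + 0.221270 = 0.873821
T(1,0) = 0.218455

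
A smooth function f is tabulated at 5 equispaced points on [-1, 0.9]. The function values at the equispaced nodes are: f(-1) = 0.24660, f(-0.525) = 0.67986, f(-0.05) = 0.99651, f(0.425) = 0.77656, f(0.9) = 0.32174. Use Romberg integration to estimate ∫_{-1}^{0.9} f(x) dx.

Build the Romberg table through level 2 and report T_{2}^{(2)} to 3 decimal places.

T_{0}^{(0)} (trapezoid, 1 panel, h=1.9000): 0.53992
T_{1}^{(0)} (trapezoid, 2 panels, h=0.9500): 1.21665
T_{2}^{(0)} (trapezoid, 4 panels, h=0.4750): 1.30012
T_{1}^{(1)} = 1.21665 + (1.21665 − 0.53992)/3 = 1.44223
T_{2}^{(1)} = 1.30012 + (1.30012 − 1.21665)/3 = 1.32794
T_{2}^{(2)} = 1.32794 + (1.32794 − 1.44223)/15 = 1.32032

1.320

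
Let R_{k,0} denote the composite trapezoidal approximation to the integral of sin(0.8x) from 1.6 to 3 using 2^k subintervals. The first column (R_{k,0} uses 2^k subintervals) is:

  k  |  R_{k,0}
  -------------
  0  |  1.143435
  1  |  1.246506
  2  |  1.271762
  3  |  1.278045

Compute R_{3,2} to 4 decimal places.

Richardson extrapolation on the trapezoidal column (denominator 4−1=3):
R_{2,1} = 1.271762 + (1.271762 − 1.246506)/3 = 1.280181
R_{3,1} = (4·1.278045 − 1.271762) / 3 = 1.280139
R_{3,2} = 1.280139 + (1.280139 − 1.280181)/15 = 1.280136

1.2801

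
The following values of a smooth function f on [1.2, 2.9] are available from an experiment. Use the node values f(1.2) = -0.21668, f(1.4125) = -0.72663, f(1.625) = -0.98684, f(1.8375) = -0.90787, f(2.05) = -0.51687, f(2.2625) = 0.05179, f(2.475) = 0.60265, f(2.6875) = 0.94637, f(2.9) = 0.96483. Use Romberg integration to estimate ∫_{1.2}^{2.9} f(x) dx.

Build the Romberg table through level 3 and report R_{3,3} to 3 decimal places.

R_{0,0} (trapezoid, 1 panel, h=1.7000): 0.63593
R_{1,0} (trapezoid, 2 panels, h=0.8500): -0.12138
R_{2,0} (trapezoid, 4 panels, h=0.4250): -0.22397
R_{3,0} (trapezoid, 8 panels, h=0.2125): -0.24721
R_{1,1} = -0.12138 + (-0.12138 − 0.63593)/3 = -0.37382
R_{2,1} = -0.22397 + (-0.22397 − (-0.12138))/3 = -0.25817
R_{3,1} = -0.24721 + (-0.24721 − (-0.22397))/3 = -0.25496
R_{2,2} = -0.25817 + (-0.25817 − (-0.37382))/15 = -0.25046
R_{3,2} = -0.25496 + (-0.25496 − (-0.25817))/15 = -0.25475
R_{3,3} = -0.25475 + (-0.25475 − (-0.25046))/63 = -0.25482

-0.255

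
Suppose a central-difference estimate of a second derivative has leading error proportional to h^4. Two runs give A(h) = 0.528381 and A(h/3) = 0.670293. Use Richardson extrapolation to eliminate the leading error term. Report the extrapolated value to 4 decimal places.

Extrapolated value = (81·A(h/3) − A(h)) / (81 − 1)
= (81·0.670293 − 0.528381) / 80
= 53.765352 / 80 = 0.672067

0.6721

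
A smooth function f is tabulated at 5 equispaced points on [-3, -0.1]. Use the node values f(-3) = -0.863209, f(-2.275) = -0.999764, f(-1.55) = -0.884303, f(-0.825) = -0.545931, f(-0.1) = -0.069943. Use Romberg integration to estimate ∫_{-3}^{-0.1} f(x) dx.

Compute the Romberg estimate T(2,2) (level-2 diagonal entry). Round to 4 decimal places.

T(0,0) (trapezoid, 1 panel, h=2.9000): -1.353070
T(1,0) (trapezoid, 2 panels, h=1.4500): -1.958775
T(2,0) (trapezoid, 4 panels, h=0.7250): -2.100016
T(1,1) = -1.958775 + (-1.958775 − (-1.353070))/3 = -2.160677
T(2,1) = -2.100016 + (-2.100016 − (-1.958775))/3 = -2.147096
T(2,2) = -2.147096 + (-2.147096 − (-2.160677))/15 = -2.146191

-2.1462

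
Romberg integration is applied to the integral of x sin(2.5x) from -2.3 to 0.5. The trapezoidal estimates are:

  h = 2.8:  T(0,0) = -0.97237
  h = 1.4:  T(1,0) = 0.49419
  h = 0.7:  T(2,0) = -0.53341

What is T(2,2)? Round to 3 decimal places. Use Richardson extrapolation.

Richardson extrapolation on the trapezoidal column (denominator 4−1=3):
T(1,1) = 0.49419 + (0.49419 − (-0.97237))/3 = 0.98304
T(2,1) = -0.53341 + (-0.53341 − 0.49419)/3 = -0.87594
T(2,2) = -0.87594 + (-0.87594 − 0.98304)/15 = -0.99987

-1.000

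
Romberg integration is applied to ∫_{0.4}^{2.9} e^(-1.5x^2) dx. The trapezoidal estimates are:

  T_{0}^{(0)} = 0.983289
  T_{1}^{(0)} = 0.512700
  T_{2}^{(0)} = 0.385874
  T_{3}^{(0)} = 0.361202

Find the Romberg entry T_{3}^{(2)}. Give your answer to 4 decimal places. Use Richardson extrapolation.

0.3536

Richardson extrapolation on the trapezoidal column (denominator 4−1=3):
T_{2}^{(1)} = 0.385874 + (0.385874 − 0.512700)/3 = 0.343599
T_{3}^{(1)} = 0.361202 + (0.361202 − 0.385874)/3 = 0.352978
T_{3}^{(2)} = (16·0.352978 − 0.343599) / 15 = 0.353603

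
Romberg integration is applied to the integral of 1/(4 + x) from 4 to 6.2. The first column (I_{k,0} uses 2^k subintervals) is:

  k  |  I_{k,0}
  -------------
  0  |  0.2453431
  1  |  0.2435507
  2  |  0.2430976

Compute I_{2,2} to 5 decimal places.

Richardson extrapolation on the trapezoidal column (denominator 4−1=3):
I_{1,1} = (4·0.2435507 − 0.2453431) / 3 = 0.2429532
I_{2,1} = (4·0.2430976 − 0.2435507) / 3 = 0.2429466
I_{2,2} = 0.2429466 + (0.2429466 − 0.2429532)/15 = 0.2429462

0.24295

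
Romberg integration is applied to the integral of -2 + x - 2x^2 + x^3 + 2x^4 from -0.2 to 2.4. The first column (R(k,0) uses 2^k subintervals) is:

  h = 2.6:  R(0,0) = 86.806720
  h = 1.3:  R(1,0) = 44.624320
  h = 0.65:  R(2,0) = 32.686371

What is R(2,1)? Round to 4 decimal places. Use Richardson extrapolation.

28.7071

R(2,1) = (4·32.686371 − 44.624320) / 3 = 28.707055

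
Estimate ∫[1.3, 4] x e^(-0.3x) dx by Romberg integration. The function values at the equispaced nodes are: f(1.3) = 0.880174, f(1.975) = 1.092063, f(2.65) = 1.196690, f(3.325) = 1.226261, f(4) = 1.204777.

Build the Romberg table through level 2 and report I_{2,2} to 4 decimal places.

I_{0,0} (trapezoid, 1 panel, h=2.7000): 2.814684
I_{1,0} (trapezoid, 2 panels, h=1.3500): 3.022873
I_{2,0} (trapezoid, 4 panels, h=0.6750): 3.076305
I_{1,1} = 3.022873 + (3.022873 − 2.814684)/3 = 3.092269
I_{2,1} = 3.076305 + (3.076305 − 3.022873)/3 = 3.094116
I_{2,2} = 3.094116 + (3.094116 − 3.092269)/15 = 3.094239

3.0942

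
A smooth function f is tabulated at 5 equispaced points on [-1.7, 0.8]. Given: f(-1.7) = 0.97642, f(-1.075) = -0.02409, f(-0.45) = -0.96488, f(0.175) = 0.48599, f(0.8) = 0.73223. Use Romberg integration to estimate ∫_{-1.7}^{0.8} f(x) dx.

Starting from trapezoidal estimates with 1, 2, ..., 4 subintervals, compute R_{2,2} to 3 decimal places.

0.421

R_{0,0} (trapezoid, 1 panel, h=2.5000): 2.13581
R_{1,0} (trapezoid, 2 panels, h=1.2500): -0.13819
R_{2,0} (trapezoid, 4 panels, h=0.6250): 0.21959
R_{1,1} = -0.13819 + (-0.13819 − 2.13581)/3 = -0.89619
R_{2,1} = 0.21959 + (0.21959 − (-0.13819))/3 = 0.33885
R_{2,2} = 0.33885 + (0.33885 − (-0.89619))/15 = 0.42119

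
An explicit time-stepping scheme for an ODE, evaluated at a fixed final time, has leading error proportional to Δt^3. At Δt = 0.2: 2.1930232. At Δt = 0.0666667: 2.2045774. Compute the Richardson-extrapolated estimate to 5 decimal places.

2.20502

Extrapolated value = (27·A(Δt/3) − A(Δt)) / (27 − 1)
= (27·2.2045774 − 2.1930232) / 26
= 57.3305666 / 26 = 2.2050218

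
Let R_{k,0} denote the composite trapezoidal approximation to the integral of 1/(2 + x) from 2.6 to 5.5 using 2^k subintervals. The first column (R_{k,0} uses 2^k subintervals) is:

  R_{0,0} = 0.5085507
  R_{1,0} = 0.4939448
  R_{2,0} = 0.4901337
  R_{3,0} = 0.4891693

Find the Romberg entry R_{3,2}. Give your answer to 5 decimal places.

0.48885

Richardson extrapolation on the trapezoidal column (denominator 4−1=3):
R_{2,1} = (4·0.4901337 − 0.4939448) / 3 = 0.4888633
R_{3,1} = 0.4891693 + (0.4891693 − 0.4901337)/3 = 0.4888478
R_{3,2} = 0.4888478 + (0.4888478 − 0.4888633)/15 = 0.4888468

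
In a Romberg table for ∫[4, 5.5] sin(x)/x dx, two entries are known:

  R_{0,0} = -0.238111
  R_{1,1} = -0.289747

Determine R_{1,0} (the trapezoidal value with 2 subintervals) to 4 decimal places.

From R_{1,1} = (4·R_{1,0} − R_{0,0})/3, solve for R_{1,0}:
4·R_{1,0} = 3·(-0.289747) + (-0.238111) = -1.107352
R_{1,0} = -0.276838

-0.2768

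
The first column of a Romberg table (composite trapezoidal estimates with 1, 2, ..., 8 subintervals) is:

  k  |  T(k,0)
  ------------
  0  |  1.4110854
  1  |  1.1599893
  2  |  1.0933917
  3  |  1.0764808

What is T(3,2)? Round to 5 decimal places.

1.07082

Richardson extrapolation on the trapezoidal column (denominator 4−1=3):
T(2,1) = (4·1.0933917 − 1.1599893) / 3 = 1.0711925
T(3,1) = 1.0764808 + (1.0764808 − 1.0933917)/3 = 1.0708438
T(3,2) = (16·1.0708438 − 1.0711925) / 15 = 1.0708206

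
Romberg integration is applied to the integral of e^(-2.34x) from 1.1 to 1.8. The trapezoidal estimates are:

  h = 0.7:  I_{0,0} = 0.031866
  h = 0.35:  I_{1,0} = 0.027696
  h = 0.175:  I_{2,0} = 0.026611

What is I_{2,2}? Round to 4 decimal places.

Richardson extrapolation on the trapezoidal column (denominator 4−1=3):
I_{1,1} = (4·0.027696 − 0.031866) / 3 = 0.026306
I_{2,1} = (4·0.026611 − 0.027696) / 3 = 0.026249
I_{2,2} = 0.026249 + (0.026249 − 0.026306)/15 = 0.026245

0.0262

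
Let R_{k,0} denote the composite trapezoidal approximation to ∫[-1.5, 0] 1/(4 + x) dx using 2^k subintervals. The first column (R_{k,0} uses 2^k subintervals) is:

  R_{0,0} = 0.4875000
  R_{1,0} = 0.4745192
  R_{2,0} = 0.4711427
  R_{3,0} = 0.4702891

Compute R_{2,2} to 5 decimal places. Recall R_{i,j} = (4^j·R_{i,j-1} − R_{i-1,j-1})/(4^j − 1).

Richardson extrapolation on the trapezoidal column (denominator 4−1=3):
R_{1,1} = 0.4745192 + (0.4745192 − 0.4875000)/3 = 0.4701923
R_{2,1} = 0.4711427 + (0.4711427 − 0.4745192)/3 = 0.4700172
R_{2,2} = 0.4700172 + (0.4700172 − 0.4701923)/15 = 0.4700055

0.47001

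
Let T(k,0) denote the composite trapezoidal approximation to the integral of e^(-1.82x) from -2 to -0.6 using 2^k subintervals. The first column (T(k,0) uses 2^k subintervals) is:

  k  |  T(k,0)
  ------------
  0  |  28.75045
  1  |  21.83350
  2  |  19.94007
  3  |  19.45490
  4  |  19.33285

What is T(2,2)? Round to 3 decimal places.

19.294

Richardson extrapolation on the trapezoidal column (denominator 4−1=3):
T(1,1) = 21.83350 + (21.83350 − 28.75045)/3 = 19.52785
T(2,1) = 19.94007 + (19.94007 − 21.83350)/3 = 19.30893
T(2,2) = (16·19.30893 − 19.52785) / 15 = 19.29434
(Column j=1 coincides with Simpson's rule on the same nodes.)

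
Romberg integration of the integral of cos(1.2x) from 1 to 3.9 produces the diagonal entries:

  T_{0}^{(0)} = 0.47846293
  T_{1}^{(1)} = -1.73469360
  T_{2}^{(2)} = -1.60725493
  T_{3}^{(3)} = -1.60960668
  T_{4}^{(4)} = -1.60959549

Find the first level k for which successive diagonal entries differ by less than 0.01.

k = 3

|T_{1}^{(1)} − T_{0}^{(0)}| = 2.21315653 ≥ 0.01
|T_{2}^{(2)} − T_{1}^{(1)}| = 0.12743867 ≥ 0.01
|T_{3}^{(3)} − T_{2}^{(2)}| = 0.00235175 < 0.01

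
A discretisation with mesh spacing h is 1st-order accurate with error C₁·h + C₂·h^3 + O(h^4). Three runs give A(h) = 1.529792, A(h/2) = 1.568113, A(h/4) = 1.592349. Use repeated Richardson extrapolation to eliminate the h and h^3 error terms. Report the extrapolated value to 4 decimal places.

1.6180

First eliminate the h term (factor 2^1 = 2):
  B₁ = (2·1.568113 − 1.529792)/1 = 1.606434
  B₂ = (2·1.592349 − 1.568113)/1 = 1.616585
Then eliminate the h^3 term (factor 2^3 = 8):
  (8·1.616585 − 1.606434)/7 = 1.618035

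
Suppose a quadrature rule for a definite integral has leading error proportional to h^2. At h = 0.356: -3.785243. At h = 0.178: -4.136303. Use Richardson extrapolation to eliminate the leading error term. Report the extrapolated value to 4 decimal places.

Extrapolated value = (4·A(h/2) − A(h)) / (4 − 1)
= (4·(-4.136303) − (-3.785243)) / 3
= -12.759969 / 3 = -4.253323

-4.2533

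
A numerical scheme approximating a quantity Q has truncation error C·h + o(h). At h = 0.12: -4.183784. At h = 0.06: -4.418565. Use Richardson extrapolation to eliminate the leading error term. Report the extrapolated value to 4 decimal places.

The leading error scales as h; refining by a factor of 2 reduces it by 2^1 = 2.
Extrapolated value = (2·A(h/2) − A(h)) / (2 − 1)
= (2·(-4.418565) − (-4.183784)) / 1
= -4.653346 / 1 = -4.653346

-4.6533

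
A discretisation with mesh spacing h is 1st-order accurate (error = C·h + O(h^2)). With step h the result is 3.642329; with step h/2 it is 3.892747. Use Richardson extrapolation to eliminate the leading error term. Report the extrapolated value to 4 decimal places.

The leading error scales as h; refining by a factor of 2 reduces it by 2^1 = 2.
Extrapolated value = (2·A(h/2) − A(h)) / (2 − 1)
= (2·3.892747 − 3.642329) / 1
= 4.143165 / 1 = 4.143165

4.1432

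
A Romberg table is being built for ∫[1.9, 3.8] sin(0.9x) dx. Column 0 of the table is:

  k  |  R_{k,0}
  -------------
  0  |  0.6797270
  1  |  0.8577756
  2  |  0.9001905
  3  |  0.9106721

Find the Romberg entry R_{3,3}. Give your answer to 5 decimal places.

Richardson extrapolation on the trapezoidal column (denominator 4−1=3):
R_{1,1} = 0.8577756 + (0.8577756 − 0.6797270)/3 = 0.9171251
R_{2,1} = (4·0.9001905 − 0.8577756) / 3 = 0.9143288
R_{3,1} = (4·0.9106721 − 0.9001905) / 3 = 0.9141660
R_{2,2} = 0.9143288 + (0.9143288 − 0.9171251)/15 = 0.9141424
R_{3,2} = 0.9141660 + (0.9141660 − 0.9143288)/15 = 0.9141551
R_{3,3} = (64·0.9141551 − 0.9141424) / 63 = 0.9141553
(Column j=1 coincides with Simpson's rule on the same nodes.)

0.91416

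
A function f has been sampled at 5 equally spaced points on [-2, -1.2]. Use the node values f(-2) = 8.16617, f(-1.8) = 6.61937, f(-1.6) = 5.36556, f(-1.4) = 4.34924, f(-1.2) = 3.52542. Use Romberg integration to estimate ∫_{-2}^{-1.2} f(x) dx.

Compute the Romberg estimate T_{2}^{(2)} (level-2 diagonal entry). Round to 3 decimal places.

T_{0}^{(0)} (trapezoid, 1 panel, h=0.8000): 4.67664
T_{1}^{(0)} (trapezoid, 2 panels, h=0.4000): 4.48454
T_{2}^{(0)} (trapezoid, 4 panels, h=0.2000): 4.43599
T_{1}^{(1)} = 4.48454 + (4.48454 − 4.67664)/3 = 4.42051
T_{2}^{(1)} = 4.43599 + (4.43599 − 4.48454)/3 = 4.41981
T_{2}^{(2)} = 4.41981 + (4.41981 − 4.42051)/15 = 4.41976

4.420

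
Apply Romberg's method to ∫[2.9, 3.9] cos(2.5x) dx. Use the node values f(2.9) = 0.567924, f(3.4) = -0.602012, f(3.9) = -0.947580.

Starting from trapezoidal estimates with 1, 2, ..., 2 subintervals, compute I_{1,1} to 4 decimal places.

I_{0,0} (trapezoid, 1 panel, h=1.0000): -0.189828
I_{1,0} (trapezoid, 2 panels, h=0.5000): -0.395920
I_{1,1} = -0.395920 + (-0.395920 − (-0.189828))/3 = -0.464617

-0.4646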